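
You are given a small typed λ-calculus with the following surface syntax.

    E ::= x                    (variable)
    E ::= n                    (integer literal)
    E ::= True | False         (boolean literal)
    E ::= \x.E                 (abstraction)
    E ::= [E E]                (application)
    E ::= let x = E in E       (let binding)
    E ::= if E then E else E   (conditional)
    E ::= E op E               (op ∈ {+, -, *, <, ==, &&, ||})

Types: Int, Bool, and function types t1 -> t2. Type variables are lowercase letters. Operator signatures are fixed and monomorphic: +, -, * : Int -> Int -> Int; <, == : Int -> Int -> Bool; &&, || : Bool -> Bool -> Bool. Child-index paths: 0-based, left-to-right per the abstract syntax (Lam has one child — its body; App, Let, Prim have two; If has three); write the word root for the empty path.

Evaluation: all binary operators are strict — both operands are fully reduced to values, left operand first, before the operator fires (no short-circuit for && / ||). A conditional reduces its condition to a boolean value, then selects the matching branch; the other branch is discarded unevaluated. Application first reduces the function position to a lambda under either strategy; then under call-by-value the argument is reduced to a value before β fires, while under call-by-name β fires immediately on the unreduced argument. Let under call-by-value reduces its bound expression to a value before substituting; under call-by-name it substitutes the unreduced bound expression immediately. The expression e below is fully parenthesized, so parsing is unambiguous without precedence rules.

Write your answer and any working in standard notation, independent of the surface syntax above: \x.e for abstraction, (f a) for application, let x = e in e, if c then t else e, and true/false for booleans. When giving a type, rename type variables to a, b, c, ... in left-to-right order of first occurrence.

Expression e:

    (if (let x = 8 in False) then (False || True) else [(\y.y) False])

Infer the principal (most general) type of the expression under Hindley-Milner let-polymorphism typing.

Answer: Bool

Trace:
let x : Int
  unify Bool ~ Bool
  unify Bool ~ Bool
  unify Bool ~ Bool
y : a
\y._ : a -> a
  unify a -> a ~ Bool -> b
  unify a ~ Bool
  unify Bool ~ b
_ _ : Bool
  unify Bool ~ Bool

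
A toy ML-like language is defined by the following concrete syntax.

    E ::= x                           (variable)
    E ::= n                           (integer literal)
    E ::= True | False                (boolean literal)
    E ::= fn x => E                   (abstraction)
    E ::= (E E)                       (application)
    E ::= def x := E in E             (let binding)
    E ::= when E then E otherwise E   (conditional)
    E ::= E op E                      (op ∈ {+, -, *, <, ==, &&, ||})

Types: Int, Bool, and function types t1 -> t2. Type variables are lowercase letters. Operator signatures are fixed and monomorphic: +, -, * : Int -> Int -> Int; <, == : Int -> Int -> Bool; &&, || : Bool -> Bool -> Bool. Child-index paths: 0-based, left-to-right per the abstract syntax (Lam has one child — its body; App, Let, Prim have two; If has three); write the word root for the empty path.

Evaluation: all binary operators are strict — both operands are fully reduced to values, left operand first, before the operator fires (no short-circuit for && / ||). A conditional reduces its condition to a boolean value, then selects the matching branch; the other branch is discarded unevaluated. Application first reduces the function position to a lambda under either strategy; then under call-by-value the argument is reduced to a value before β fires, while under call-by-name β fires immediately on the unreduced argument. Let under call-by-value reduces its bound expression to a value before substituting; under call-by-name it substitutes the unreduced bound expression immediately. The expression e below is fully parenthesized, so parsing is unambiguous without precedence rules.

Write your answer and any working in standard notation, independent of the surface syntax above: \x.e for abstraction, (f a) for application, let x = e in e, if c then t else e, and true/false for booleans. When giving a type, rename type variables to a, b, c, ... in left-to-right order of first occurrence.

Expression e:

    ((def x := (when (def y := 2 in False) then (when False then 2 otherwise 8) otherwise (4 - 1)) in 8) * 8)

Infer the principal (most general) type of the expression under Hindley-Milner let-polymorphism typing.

Answer: Int

Working:
let y : Int
  unify Bool ~ Bool
  unify Bool ~ Bool
  unify Int ~ Int
  unify Int ~ Int
  unify Int ~ Int
  unify Int ~ Int
let x : Int
  unify Int ~ Int
  unify Int ~ Int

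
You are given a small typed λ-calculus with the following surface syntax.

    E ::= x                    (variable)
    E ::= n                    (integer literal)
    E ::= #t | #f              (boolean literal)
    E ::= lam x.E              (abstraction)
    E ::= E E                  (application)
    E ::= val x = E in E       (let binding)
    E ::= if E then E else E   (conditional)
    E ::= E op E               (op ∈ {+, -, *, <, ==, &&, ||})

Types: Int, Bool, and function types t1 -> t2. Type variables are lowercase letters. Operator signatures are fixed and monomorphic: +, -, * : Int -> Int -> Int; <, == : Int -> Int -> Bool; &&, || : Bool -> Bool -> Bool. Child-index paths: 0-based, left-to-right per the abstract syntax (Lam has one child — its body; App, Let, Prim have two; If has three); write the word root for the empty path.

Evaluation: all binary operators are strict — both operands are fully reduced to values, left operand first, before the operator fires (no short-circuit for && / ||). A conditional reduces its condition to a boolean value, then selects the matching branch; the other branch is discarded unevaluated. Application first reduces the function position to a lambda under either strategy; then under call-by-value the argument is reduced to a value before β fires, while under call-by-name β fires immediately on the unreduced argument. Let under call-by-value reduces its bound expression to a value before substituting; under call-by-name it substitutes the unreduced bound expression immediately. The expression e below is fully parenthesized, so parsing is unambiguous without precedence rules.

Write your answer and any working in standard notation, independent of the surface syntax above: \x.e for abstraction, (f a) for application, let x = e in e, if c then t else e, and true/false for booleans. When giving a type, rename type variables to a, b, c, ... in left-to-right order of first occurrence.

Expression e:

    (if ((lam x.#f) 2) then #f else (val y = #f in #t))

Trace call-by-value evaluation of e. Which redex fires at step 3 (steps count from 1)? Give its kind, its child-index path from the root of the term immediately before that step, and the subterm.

Answer: let at root : (let y = false in true)

Trace:
step 0: (if ((\x.false) 2) then false else (let y = false in true))
step 1: [beta@0] (if false then false else (let y = false in true))
step 2: [if@root] (let y = false in true)
step 3: [let@root] true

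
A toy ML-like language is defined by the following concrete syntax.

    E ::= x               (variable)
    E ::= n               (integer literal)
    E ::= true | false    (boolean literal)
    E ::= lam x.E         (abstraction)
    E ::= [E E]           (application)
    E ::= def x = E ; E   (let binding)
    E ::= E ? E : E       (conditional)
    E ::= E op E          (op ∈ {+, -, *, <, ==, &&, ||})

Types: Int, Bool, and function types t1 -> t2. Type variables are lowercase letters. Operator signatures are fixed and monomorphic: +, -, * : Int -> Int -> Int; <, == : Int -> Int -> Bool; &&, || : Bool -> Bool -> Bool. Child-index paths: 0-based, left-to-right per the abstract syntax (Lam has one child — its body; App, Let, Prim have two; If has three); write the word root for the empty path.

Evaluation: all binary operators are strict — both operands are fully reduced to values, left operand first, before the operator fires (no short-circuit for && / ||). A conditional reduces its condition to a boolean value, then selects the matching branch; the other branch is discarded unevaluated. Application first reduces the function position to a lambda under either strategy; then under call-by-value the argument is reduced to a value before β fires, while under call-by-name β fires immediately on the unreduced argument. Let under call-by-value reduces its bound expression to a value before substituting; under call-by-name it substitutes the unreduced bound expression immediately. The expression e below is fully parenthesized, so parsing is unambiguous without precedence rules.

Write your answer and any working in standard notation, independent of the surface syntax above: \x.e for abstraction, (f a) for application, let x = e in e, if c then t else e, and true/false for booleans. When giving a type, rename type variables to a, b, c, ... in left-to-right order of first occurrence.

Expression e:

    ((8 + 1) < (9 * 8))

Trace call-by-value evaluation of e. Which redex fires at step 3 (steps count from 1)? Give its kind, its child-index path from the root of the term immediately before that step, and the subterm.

Trace:
step 0: ((8 + 1) < (9 * 8))
step 1: [delta@0] (9 < (9 * 8))
step 2: [delta@1] (9 < 72)
step 3: [delta@root] true

Answer: delta at root : (9 < 72)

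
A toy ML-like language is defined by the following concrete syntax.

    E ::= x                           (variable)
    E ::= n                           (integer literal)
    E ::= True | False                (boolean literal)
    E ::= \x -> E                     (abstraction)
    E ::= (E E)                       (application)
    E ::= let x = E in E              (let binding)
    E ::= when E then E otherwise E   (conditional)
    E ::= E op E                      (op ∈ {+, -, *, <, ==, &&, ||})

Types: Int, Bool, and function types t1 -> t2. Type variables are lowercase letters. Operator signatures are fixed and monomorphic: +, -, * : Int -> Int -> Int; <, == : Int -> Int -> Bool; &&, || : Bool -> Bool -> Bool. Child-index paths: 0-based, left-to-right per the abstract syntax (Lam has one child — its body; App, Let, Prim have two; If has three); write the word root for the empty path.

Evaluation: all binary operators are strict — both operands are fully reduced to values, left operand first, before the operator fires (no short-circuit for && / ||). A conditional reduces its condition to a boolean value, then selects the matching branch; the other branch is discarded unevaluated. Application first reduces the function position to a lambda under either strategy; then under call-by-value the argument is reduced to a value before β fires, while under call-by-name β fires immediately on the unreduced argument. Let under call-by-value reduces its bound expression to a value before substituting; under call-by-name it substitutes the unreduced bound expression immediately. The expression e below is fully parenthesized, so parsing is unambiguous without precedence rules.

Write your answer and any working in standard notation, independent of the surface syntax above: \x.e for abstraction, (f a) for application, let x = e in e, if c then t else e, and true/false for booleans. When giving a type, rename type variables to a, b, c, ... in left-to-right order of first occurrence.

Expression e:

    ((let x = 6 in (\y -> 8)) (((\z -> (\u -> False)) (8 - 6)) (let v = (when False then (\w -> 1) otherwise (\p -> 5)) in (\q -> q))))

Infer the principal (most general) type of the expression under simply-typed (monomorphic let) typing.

Answer: Int

Derivation:
let x : Int
\y._ : a -> Int
\u._ : c -> Bool
\z._ : b -> c -> Bool
  unify Int ~ Int
  unify Int ~ Int
  unify b -> c -> Bool ~ Int -> d
  unify b ~ Int
  unify c -> Bool ~ d
_ _ : c -> Bool
  unify Bool ~ Bool
\w._ : e -> Int
\p._ : f -> Int
  unify e -> Int ~ f -> Int
  unify e ~ f
  unify Int ~ Int
let v : f -> Int
q : g
\q._ : g -> g
  unify c -> Bool ~ (g -> g) -> h
  unify c ~ g -> g
  unify Bool ~ h
_ _ : Bool
  unify a -> Int ~ Bool -> i
  unify a ~ Bool
  unify Int ~ i
_ _ : Int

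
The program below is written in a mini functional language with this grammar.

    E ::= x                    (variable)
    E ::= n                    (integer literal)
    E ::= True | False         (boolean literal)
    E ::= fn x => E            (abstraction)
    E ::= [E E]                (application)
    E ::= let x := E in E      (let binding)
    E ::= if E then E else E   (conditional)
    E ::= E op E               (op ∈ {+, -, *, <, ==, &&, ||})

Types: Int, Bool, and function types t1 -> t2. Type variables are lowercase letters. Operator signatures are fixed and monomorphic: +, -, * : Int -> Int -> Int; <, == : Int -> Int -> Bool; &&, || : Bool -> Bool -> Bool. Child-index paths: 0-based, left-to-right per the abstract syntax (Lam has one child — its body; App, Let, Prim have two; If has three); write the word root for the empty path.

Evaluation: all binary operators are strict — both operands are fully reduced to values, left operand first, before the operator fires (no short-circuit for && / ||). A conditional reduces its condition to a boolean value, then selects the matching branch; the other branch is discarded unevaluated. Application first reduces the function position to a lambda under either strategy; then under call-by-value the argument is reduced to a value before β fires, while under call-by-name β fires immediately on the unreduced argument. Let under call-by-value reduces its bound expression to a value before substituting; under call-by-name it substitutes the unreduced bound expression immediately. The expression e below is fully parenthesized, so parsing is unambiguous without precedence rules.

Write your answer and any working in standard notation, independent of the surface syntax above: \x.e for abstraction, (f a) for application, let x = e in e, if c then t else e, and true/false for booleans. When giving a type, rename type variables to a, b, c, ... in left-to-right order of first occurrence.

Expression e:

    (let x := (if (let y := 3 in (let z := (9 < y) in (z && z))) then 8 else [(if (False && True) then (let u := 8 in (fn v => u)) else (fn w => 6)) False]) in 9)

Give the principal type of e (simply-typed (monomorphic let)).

Answer: Int

Trace:
let y : Int
  unify Int ~ Int
y : Int
  unify Int ~ Int
let z : Bool
z : Bool
  unify Bool ~ Bool
z : Bool
  unify Bool ~ Bool
  unify Bool ~ Bool
  unify Bool ~ Bool
  unify Bool ~ Bool
  unify Bool ~ Bool
let u : Int
u : Int
\v._ : a -> Int
\w._ : b -> Int
  unify a -> Int ~ b -> Int
  unify a ~ b
  unify Int ~ Int
  unify b -> Int ~ Bool -> c
  unify b ~ Bool
  unify Int ~ c
_ _ : Int
  unify Int ~ Int
let x : Int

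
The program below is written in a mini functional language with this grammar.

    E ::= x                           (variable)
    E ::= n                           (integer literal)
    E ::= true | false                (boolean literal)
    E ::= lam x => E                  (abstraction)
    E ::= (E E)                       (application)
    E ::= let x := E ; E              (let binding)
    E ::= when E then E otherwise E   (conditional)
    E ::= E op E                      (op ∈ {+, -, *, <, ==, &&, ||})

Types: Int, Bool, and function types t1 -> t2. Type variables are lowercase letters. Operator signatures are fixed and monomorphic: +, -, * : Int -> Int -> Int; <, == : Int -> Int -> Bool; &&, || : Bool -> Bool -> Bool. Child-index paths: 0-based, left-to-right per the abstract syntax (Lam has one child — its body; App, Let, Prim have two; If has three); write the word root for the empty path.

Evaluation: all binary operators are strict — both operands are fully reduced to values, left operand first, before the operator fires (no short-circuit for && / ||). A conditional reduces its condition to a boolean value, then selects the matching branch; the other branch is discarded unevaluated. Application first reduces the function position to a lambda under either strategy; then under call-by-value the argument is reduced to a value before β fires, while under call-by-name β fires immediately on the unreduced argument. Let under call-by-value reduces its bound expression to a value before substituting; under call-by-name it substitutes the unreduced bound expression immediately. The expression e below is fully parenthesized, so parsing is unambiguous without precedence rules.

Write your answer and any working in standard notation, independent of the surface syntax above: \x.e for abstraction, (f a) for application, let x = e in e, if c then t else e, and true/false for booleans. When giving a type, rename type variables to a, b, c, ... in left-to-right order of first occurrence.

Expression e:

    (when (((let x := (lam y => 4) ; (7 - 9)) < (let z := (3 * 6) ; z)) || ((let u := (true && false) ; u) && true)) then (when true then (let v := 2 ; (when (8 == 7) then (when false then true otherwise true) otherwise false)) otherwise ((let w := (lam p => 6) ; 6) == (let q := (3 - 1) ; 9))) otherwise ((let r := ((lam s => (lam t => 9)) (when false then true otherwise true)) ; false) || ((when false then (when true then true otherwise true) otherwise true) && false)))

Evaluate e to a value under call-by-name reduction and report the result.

Trace:
step 0: (if (((let x = (\y.4) in (7 - 9)) < (let z = (3 * 6) in z)) || ((let u = (true && false) in u) && true)) then (if true then (let v = 2 in (if (8 == 7) then (if false then true else true) else false)) else ((let w = (\p.6) in 6) == (let q = (3 - 1) in 9))) else ((let r = ((\s.(\t.9)) (if false then true else true)) in false) || ((if false then (if true then true else true) else true) && false)))
step 1: [let@0.0.0] (if (((7 - 9) < (let z = (3 * 6) in z)) || ((let u = (true && false) in u) && true)) then (if true then (let v = 2 in (if (8 == 7) then (if false then true else true) else false)) else ((let w = (\p.6) in 6) == (let q = (3 - 1) in 9))) else ((let r = ((\s.(\t.9)) (if false then true else true)) in false) || ((if false then (if true then true else true) else true) && false)))
step 2: [delta@0.0.0] (if ((-2 < (let z = (3 * 6) in z)) || ((let u = (true && false) in u) && true)) then (if true then (let v = 2 in (if (8 == 7) then (if false then true else true) else false)) else ((let w = (\p.6) in 6) == (let q = (3 - 1) in 9))) else ((let r = ((\s.(\t.9)) (if false then true else true)) in false) || ((if false then (if true then true else true) else true) && false)))
step 3: [let@0.0.1] (if ((-2 < (3 * 6)) || ((let u = (true && false) in u) && true)) then (if true then (let v = 2 in (if (8 == 7) then (if false then true else true) else false)) else ((let w = (\p.6) in 6) == (let q = (3 - 1) in 9))) else ((let r = ((\s.(\t.9)) (if false then true else true)) in false) || ((if false then (if true then true else true) else true) && false)))
step 4: [delta@0.0.1] (if ((-2 < 18) || ((let u = (true && false) in u) && true)) then (if true then (let v = 2 in (if (8 == 7) then (if false then true else true) else false)) else ((let w = (\p.6) in 6) == (let q = (3 - 1) in 9))) else ((let r = ((\s.(\t.9)) (if false then true else true)) in false) || ((if false then (if true then true else true) else true) && false)))
step 5: [delta@0.0] (if (true || ((let u = (true && false) in u) && true)) then (if true then (let v = 2 in (if (8 == 7) then (if false then true else true) else false)) else ((let w = (\p.6) in 6) == (let q = (3 - 1) in 9))) else ((let r = ((\s.(\t.9)) (if false then true else true)) in false) || ((if false then (if true then true else true) else true) && false)))
step 6: [let@0.1.0] (if (true || ((true && false) && true)) then (if true then (let v = 2 in (if (8 == 7) then (if false then true else true) else false)) else ((let w = (\p.6) in 6) == (let q = (3 - 1) in 9))) else ((let r = ((\s.(\t.9)) (if false then true else true)) in false) || ((if false then (if true then true else true) else true) && false)))
step 7: [delta@0.1.0] (if (true || (false && true)) then (if true then (let v = 2 in (if (8 == 7) then (if false then true else true) else false)) else ((let w = (\p.6) in 6) == (let q = (3 - 1) in 9))) else ((let r = ((\s.(\t.9)) (if false then true else true)) in false) || ((if false then (if true then true else true) else true) && false)))
step 8: [delta@0.1] (if (true || false) then (if true then (let v = 2 in (if (8 == 7) then (if false then true else true) else false)) else ((let w = (\p.6) in 6) == (let q = (3 - 1) in 9))) else ((let r = ((\s.(\t.9)) (if false then true else true)) in false) || ((if false then (if true then true else true) else true) && false)))
step 9: [delta@0] (if true then (if true then (let v = 2 in (if (8 == 7) then (if false then true else true) else false)) else ((let w = (\p.6) in 6) == (let q = (3 - 1) in 9))) else ((let r = ((\s.(\t.9)) (if false then true else true)) in false) || ((if false then (if true then true else true) else true) && false)))
step 10: [if@root] (if true then (let v = 2 in (if (8 == 7) then (if false then true else true) else false)) else ((let w = (\p.6) in 6) == (let q = (3 - 1) in 9)))
step 11: [if@root] (let v = 2 in (if (8 == 7) then (if false then true else true) else false))
step 12: [let@root] (if (8 == 7) then (if false then true else true) else false)
step 13: [delta@0] (if false then (if false then true else true) else false)
step 14: [if@root] false

Answer: false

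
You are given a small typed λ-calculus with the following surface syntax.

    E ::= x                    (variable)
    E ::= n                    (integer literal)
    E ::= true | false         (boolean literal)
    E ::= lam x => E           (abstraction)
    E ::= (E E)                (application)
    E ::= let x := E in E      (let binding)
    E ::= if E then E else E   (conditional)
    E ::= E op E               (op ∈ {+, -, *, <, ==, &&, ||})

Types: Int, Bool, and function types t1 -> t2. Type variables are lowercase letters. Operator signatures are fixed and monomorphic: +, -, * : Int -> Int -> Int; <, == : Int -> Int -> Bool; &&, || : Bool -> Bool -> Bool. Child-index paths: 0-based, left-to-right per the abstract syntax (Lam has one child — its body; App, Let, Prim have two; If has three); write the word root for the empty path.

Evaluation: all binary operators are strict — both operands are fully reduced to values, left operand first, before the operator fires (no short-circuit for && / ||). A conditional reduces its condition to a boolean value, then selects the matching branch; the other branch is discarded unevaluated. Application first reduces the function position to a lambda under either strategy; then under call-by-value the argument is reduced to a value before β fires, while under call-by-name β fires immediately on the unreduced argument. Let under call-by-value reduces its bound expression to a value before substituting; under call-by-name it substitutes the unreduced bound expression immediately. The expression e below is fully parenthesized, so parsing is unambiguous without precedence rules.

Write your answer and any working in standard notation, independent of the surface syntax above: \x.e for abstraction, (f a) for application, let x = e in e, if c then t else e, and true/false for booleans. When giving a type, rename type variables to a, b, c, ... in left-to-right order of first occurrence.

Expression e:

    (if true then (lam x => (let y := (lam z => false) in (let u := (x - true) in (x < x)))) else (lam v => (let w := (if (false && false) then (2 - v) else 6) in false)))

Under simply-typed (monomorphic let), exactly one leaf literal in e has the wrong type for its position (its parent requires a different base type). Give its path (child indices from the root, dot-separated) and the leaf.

Working:
  unify Bool ~ Bool
\z._ : b -> Bool
let y : b -> Bool
x : a
  unify a ~ Int
  unify Bool ~ Int
  FAIL: mismatch Bool ~ Int

Answer: 1.0.1.0.1 : true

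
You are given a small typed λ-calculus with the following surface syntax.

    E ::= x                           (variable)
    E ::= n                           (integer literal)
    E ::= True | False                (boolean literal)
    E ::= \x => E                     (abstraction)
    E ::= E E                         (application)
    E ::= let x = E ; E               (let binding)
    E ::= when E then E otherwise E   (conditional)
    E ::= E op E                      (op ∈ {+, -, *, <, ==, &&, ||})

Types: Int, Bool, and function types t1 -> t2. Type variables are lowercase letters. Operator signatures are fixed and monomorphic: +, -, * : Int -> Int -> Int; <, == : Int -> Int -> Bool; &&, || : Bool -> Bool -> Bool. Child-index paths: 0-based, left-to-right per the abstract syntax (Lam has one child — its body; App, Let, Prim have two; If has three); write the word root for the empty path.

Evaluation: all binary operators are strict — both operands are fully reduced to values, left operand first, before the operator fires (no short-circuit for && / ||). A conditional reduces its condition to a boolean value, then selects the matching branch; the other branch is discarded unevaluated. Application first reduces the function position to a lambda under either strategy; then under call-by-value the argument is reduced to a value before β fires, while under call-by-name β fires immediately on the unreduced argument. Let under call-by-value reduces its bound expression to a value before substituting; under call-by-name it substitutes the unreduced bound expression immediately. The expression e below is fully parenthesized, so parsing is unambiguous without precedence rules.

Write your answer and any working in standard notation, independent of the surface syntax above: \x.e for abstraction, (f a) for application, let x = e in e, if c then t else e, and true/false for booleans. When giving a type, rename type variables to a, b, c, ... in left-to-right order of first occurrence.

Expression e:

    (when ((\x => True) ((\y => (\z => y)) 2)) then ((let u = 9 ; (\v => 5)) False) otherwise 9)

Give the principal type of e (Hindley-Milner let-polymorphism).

Answer: Int

Trace:
\x._ : a -> Bool
y : b
\z._ : c -> b
\y._ : b -> c -> b
  unify b -> c -> b ~ Int -> d
  unify b ~ Int
  unify c -> Int ~ d
_ _ : c -> Int
  unify a -> Bool ~ (c -> Int) -> e
  unify a ~ c -> Int
  unify Bool ~ e
_ _ : Bool
  unify Bool ~ Bool
let u : Int
\v._ : f -> Int
  unify f -> Int ~ Bool -> g
  unify f ~ Bool
  unify Int ~ g
_ _ : Int
  unify Int ~ Int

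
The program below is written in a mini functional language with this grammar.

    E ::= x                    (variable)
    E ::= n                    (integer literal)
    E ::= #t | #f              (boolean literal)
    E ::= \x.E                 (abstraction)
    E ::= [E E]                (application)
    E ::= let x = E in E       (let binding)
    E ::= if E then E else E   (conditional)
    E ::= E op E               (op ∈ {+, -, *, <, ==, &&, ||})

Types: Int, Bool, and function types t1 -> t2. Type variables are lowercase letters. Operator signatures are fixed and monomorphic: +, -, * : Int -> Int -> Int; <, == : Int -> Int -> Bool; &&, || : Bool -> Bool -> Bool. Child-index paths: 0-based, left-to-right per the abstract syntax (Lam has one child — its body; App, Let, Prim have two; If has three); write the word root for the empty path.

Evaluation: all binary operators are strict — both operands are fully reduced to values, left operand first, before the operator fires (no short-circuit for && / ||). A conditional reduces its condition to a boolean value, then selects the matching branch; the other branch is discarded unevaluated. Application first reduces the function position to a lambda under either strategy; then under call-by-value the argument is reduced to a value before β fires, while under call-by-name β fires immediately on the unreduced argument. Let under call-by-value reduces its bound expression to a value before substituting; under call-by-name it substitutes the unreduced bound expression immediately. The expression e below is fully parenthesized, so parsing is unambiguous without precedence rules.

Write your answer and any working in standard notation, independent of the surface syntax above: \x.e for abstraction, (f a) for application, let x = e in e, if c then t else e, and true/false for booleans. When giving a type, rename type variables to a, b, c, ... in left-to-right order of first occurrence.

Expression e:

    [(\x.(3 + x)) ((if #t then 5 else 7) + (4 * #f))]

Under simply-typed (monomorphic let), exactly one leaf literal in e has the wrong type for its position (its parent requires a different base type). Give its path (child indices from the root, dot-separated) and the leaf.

Trace:
  unify Int ~ Int
x : a
  unify a ~ Int
\x._ : Int -> Int
  unify Bool ~ Bool
  unify Int ~ Int
  unify Int ~ Int
  unify Int ~ Int
  unify Bool ~ Int
  FAIL: mismatch Bool ~ Int

Answer: 1.1.1 : false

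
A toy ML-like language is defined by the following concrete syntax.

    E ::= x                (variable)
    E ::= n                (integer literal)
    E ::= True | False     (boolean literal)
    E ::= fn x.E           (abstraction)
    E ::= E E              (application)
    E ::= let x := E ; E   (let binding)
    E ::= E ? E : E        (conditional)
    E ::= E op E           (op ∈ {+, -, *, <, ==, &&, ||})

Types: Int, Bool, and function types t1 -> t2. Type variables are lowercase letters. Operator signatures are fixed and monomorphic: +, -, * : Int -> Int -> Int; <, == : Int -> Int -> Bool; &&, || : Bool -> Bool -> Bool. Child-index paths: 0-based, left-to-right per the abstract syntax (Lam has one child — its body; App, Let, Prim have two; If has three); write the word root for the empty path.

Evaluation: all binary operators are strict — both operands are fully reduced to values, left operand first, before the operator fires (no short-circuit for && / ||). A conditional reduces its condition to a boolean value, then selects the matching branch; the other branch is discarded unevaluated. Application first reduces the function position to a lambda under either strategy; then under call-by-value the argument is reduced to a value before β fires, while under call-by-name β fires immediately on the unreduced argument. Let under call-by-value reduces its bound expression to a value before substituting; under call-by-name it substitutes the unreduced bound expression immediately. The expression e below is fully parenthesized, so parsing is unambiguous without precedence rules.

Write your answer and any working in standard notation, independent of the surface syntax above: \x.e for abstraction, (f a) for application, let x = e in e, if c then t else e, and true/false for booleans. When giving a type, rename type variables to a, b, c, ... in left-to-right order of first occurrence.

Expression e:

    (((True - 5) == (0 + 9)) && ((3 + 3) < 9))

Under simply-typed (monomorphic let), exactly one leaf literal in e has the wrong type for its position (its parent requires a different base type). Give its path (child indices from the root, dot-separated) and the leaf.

Working:
  unify Bool ~ Int
  FAIL: mismatch Bool ~ Int

Answer: 0.0.0 : true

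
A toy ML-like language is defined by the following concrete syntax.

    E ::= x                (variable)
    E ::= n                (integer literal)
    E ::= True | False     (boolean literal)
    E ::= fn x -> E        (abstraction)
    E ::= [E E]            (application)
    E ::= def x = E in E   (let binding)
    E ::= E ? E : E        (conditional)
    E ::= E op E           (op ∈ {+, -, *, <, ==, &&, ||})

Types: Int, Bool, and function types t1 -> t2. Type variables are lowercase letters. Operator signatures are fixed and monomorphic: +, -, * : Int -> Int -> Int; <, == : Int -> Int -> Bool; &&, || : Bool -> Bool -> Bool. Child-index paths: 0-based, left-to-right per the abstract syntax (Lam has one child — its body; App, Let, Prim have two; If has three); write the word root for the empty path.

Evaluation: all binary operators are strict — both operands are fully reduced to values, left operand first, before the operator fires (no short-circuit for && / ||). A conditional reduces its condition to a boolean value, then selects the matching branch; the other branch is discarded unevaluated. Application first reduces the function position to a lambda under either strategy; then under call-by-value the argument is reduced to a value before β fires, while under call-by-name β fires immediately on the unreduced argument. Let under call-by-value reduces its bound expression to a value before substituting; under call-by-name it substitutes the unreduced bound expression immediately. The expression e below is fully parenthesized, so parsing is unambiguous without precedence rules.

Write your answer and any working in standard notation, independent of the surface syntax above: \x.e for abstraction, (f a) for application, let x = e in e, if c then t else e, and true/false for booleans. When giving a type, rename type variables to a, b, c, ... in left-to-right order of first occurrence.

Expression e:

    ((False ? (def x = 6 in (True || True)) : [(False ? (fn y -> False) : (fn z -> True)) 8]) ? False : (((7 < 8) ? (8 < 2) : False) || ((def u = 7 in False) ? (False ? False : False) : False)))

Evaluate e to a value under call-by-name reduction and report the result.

Answer: false

Derivation:
step 0: (if (if false then (let x = 6 in (true || true)) else ((if false then (\y.false) else (\z.true)) 8)) then false else ((if (7 < 8) then (8 < 2) else false) || (if (let u = 7 in false) then (if false then false else false) else false)))
step 1: [if@0] (if ((if false then (\y.false) else (\z.true)) 8) then false else ((if (7 < 8) then (8 < 2) else false) || (if (let u = 7 in false) then (if false then false else false) else false)))
step 2: [if@0.0] (if ((\z.true) 8) then false else ((if (7 < 8) then (8 < 2) else false) || (if (let u = 7 in false) then (if false then false else false) else false)))
step 3: [beta@0] (if true then false else ((if (7 < 8) then (8 < 2) else false) || (if (let u = 7 in false) then (if false then false else false) else false)))
step 4: [if@root] false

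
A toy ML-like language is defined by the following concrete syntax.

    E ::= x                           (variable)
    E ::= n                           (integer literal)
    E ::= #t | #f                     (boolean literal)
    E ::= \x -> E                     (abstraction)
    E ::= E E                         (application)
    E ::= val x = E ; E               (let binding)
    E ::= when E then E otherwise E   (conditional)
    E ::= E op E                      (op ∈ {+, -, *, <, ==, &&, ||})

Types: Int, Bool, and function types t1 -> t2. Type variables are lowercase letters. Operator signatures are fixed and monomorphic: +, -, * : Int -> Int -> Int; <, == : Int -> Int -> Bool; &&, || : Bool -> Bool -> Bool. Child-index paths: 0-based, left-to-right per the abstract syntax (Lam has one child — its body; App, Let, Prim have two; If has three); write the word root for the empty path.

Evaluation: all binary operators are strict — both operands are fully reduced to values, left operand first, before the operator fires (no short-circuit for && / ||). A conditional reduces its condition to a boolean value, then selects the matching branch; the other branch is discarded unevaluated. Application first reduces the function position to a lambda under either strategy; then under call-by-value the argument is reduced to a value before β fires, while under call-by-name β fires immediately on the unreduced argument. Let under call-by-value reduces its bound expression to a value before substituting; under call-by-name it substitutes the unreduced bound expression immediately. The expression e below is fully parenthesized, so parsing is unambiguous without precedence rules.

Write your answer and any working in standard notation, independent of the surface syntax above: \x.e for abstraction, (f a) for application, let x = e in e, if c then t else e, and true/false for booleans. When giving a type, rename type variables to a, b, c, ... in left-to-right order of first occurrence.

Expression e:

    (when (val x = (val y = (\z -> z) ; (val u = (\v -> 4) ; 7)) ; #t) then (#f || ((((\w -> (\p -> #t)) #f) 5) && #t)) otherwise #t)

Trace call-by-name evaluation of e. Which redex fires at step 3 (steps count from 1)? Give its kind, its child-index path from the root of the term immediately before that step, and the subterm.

Answer: beta at 1.0.0 : ((\w.(\p.true)) false)

Working:
step 0: (if (let x = (let y = (\z.z) in (let u = (\v.4) in 7)) in true) then (false || ((((\w.(\p.true)) false) 5) && true)) else true)
step 1: [let@0] (if true then (false || ((((\w.(\p.true)) false) 5) && true)) else true)
step 2: [if@root] (false || ((((\w.(\p.true)) false) 5) && true))
step 3: [beta@1.0.0] (false || (((\p.true) 5) && true))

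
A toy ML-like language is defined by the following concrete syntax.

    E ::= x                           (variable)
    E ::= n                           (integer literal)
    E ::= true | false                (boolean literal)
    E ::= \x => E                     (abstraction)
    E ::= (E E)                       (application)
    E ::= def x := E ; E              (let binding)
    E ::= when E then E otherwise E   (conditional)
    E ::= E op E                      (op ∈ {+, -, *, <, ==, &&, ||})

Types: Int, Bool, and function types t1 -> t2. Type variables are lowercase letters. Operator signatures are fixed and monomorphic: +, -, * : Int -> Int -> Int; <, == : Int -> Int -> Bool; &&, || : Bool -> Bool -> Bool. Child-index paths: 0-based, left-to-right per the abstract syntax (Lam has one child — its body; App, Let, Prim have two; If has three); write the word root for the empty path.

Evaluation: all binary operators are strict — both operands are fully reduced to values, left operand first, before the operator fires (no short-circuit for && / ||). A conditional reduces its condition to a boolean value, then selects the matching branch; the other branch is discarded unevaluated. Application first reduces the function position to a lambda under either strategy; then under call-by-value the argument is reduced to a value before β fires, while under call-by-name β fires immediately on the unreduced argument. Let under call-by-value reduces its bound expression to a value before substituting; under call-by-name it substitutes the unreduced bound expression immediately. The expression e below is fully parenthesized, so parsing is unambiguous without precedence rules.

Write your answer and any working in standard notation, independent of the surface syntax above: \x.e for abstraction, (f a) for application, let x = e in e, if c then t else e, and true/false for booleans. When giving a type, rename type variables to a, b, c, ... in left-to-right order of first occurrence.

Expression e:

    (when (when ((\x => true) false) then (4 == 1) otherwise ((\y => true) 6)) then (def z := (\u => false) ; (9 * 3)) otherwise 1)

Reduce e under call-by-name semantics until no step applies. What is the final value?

Trace:
step 0: (if (if ((\x.true) false) then (4 == 1) else ((\y.true) 6)) then (let z = (\u.false) in (9 * 3)) else 1)
step 1: [beta@0.0] (if (if true then (4 == 1) else ((\y.true) 6)) then (let z = (\u.false) in (9 * 3)) else 1)
step 2: [if@0] (if (4 == 1) then (let z = (\u.false) in (9 * 3)) else 1)
step 3: [delta@0] (if false then (let z = (\u.false) in (9 * 3)) else 1)
step 4: [if@root] 1

Answer: 1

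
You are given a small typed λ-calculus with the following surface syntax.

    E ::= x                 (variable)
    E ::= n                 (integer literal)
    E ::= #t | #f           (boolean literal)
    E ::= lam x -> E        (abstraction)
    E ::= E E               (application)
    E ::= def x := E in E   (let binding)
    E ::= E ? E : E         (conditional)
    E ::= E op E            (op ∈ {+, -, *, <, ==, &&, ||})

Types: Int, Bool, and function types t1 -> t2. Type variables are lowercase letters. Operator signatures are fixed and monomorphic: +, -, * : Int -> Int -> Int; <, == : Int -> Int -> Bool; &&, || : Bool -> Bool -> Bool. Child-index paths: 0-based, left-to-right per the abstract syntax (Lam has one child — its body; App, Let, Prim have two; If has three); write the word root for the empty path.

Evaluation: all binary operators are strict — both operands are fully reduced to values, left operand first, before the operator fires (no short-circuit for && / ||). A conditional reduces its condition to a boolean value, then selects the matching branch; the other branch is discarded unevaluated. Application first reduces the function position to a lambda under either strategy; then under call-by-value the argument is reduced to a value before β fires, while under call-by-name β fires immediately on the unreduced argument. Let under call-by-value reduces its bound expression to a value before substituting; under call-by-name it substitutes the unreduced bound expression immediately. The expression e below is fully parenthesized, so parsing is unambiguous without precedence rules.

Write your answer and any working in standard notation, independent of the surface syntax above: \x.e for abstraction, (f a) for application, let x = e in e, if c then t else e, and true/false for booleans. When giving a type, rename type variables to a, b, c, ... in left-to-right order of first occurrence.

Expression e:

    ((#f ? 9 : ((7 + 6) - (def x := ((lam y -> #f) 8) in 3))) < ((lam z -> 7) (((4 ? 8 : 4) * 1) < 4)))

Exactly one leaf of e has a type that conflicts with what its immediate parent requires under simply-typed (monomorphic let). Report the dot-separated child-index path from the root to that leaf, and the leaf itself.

Answer: 1.1.0.0.0 : 4

Working:
  unify Bool ~ Bool
  unify Int ~ Int
  unify Int ~ Int
  unify Int ~ Int
\y._ : a -> Bool
  unify a -> Bool ~ Int -> b
  unify a ~ Int
  unify Bool ~ b
_ _ : Bool
let x : Bool
  unify Int ~ Int
  unify Int ~ Int
  unify Int ~ Int
\z._ : c -> Int
  unify Int ~ Bool
  FAIL: mismatch Int ~ Bool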